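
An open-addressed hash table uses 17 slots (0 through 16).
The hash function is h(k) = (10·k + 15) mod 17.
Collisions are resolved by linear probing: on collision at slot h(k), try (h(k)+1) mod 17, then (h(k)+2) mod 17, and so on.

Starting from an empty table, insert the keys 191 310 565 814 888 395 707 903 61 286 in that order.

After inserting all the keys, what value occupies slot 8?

395

191: h=4 -> slot 4
310: h=4, probe 4,5 -> slot 5
565: h=4, probe 4,5,6 -> slot 6
814: h=12 -> slot 12
888: h=4, probe 4,5,6,7 -> slot 7
395: h=4, probe 4,5,6,7,8 -> slot 8
707: h=13 -> slot 13
903: h=1 -> slot 1
61: h=13, probe 13,14 -> slot 14
286: h=2 -> slot 2
Table: [., 903, 286, ., 191, 310, 565, 888, 395, ., ., ., 814, 707, 61, ., .]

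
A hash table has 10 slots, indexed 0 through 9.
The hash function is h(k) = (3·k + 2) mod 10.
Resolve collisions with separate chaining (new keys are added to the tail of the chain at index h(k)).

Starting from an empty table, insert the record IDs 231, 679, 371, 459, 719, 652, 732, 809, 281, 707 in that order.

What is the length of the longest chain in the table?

4

Insert 231: h=5, bucket 5 empty -> new chain.
Insert 679: h=9, bucket 9 empty -> new chain.
Insert 371: h=5, bucket 5 nonempty -> append to chain.
Insert 459: h=9, bucket 9 nonempty -> append to chain.
Insert 719: h=9, bucket 9 nonempty -> append to chain.
Insert 652: h=8, bucket 8 empty -> new chain.
Insert 732: h=8, bucket 8 nonempty -> append to chain.
Insert 809: h=9, bucket 9 nonempty -> append to chain.
Insert 281: h=5, bucket 5 nonempty -> append to chain.
Insert 707: h=3, bucket 3 empty -> new chain.
Final buckets:
0: .
1: .
2: .
3: 707
4: .
5: 231 -> 371 -> 281
6: .
7: .
8: 652 -> 732
9: 679 -> 459 -> 719 -> 809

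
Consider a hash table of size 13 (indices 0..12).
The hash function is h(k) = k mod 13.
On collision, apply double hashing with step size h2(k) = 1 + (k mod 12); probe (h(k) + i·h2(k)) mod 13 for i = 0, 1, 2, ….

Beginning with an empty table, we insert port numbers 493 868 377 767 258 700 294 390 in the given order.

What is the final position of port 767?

11

493 hashes to 12; slot 12 is free → place at 12.
868 hashes to 10; slot 10 is free → place at 10.
377 hashes to 0; slot 0 is free → place at 0.
767 hashes to 0, h2=12; 0,12 taken → place at 11.
258 hashes to 11, h2=7; 11 taken → place at 5.
700 hashes to 11, h2=5; 11 taken → place at 3.
294 hashes to 8; slot 8 is free → place at 8.
390 hashes to 0, h2=7; 0 taken → place at 7.
Table: [377, ., ., 700, ., 258, ., 390, 294, ., 868, 767, 493]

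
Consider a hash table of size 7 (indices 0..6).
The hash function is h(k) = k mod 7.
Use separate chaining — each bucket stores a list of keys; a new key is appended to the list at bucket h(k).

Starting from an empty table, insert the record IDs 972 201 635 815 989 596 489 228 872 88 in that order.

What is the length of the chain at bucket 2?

972 → bucket 6
201 → bucket 5
635 → bucket 5 (collision)
815 → bucket 3
989 → bucket 2
596 → bucket 1
489 → bucket 6 (collision)
228 → bucket 4
872 → bucket 4 (collision)
88 → bucket 4 (collision)
Final buckets:
0: —
1: 596
2: 989
3: 815
4: 228 -> 872 -> 88
5: 201 -> 635
6: 972 -> 489

1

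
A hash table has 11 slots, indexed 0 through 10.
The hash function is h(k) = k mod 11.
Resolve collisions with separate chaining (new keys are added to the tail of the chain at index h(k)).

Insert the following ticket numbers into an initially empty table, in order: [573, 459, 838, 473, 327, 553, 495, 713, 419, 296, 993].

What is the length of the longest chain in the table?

2

573 → bucket 1
459 → bucket 8
838 → bucket 2
473 → bucket 0
327 → bucket 8 (collision)
553 → bucket 3
495 → bucket 0 (collision)
713 → bucket 9
419 → bucket 1 (collision)
296 → bucket 10
993 → bucket 3 (collision)
Final buckets:
0: 473 -> 495
1: 573 -> 419
2: 838
3: 553 -> 993
4: —
5: —
6: —
7: —
8: 459 -> 327
9: 713
10: 296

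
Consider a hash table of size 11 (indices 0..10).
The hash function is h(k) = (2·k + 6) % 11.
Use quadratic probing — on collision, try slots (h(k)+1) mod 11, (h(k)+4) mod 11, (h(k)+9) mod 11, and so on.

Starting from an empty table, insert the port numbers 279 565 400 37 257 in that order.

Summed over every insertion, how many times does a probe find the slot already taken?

10

279: h=3 => slot 3
565: h=3, probe 3,4 => slot 4
400: h=3, probe 3,4,7 => slot 7
37: h=3, probe 3,4,7,1 => slot 1
257: h=3, probe 3,4,7,1,8 => slot 8
Table: [—, 37, —, 279, 565, —, —, 400, 257, —, —]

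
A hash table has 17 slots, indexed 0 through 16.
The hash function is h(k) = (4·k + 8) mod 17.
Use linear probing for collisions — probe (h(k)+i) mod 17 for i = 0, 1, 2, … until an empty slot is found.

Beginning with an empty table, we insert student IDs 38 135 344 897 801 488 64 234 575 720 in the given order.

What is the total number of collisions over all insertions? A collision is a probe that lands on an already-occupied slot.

4

Insert 38: h=7, slot 7 empty → index 7.
Insert 135: h=4, slot 4 empty → index 4.
Insert 344: h=7, slot 7 occupied → index 8.
Insert 897: h=9, slot 9 empty → index 9.
Insert 801: h=16, slot 16 empty → index 16.
Insert 488: h=5, slot 5 empty → index 5.
Insert 64: h=9, slot 9 occupied → index 10.
Insert 234: h=9, slots 9,10 occupied → index 11.
Insert 575: h=13, slot 13 empty → index 13.
Insert 720: h=15, slot 15 empty → index 15.
Table: [-, -, -, -, 135, 488, -, 38, 344, 897, 64, 234, -, 575, -, 720, 801]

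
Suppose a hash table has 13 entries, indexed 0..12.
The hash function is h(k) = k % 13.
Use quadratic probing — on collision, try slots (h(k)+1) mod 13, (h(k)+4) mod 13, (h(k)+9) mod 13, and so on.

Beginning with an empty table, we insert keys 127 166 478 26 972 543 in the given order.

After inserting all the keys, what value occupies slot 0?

26

127: h=10 => slot 10
166: h=10, probe 10,11 => slot 11
478: h=10, probe 10,11,1 => slot 1
26: h=0 => slot 0
972: h=10, probe 10,11,1,6 => slot 6
543: h=10, probe 10,11,1,6,0,9 => slot 9
Table: [26, 478, _, _, _, _, 972, _, _, 543, 127, 166, _]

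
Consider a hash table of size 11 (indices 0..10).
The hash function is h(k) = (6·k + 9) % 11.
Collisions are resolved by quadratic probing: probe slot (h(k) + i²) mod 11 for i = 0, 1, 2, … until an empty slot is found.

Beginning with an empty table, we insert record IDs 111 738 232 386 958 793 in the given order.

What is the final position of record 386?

2

111 hashes to 4; slot 4 is free -> place at 4.
738 hashes to 4; 4 taken -> place at 5.
232 hashes to 4; 4,5 taken -> place at 8.
386 hashes to 4; 4,5,8 taken -> place at 2.
958 hashes to 4; 4,5,8,2 taken -> place at 9.
793 hashes to 4; 4,5,8,2,9 taken -> place at 7.
Table: [., ., 386, ., 111, 738, ., 793, 232, 958, .]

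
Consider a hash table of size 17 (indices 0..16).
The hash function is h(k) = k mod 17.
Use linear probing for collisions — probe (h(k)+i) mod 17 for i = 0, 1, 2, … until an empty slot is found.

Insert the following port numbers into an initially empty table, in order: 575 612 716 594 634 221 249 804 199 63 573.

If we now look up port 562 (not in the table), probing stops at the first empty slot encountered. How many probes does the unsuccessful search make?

575 hashes to 14; slot 14 is free -> place at 14.
612 hashes to 0; slot 0 is free -> place at 0.
716 hashes to 2; slot 2 is free -> place at 2.
594 hashes to 16; slot 16 is free -> place at 16.
634 hashes to 5; slot 5 is free -> place at 5.
221 hashes to 0; 0 taken -> place at 1.
249 hashes to 11; slot 11 is free -> place at 11.
804 hashes to 5; 5 taken -> place at 6.
199 hashes to 12; slot 12 is free -> place at 12.
63 hashes to 12; 12 taken -> place at 13.
573 hashes to 12; 12,13,14 taken -> place at 15.
Table: [612, 221, 716, -, -, 634, 804, -, -, -, -, 249, 199, 63, 575, 573, 594]
Lookup 562: h=1, probe 1,2,3 → slot 3 empty, not found.

3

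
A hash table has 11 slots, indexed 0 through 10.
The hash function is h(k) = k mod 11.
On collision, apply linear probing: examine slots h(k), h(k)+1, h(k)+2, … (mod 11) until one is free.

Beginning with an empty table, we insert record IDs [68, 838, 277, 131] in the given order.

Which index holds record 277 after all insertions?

68: h=2 → slot 2
838: h=2, probe 2,3 → slot 3
277: h=2, probe 2,3,4 → slot 4
131: h=10 → slot 10
Table: [_, _, 68, 838, 277, _, _, _, _, _, 131]

4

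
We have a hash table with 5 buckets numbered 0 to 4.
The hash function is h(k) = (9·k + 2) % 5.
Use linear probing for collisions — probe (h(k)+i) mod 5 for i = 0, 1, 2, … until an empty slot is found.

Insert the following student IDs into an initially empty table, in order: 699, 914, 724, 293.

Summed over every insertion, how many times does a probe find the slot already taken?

5

699: h=3 => slot 3
914: h=3, probe 3,4 => slot 4
724: h=3, probe 3,4,0 => slot 0
293: h=4, probe 4,0,1 => slot 1
Table: [724, 293, ., 699, 914]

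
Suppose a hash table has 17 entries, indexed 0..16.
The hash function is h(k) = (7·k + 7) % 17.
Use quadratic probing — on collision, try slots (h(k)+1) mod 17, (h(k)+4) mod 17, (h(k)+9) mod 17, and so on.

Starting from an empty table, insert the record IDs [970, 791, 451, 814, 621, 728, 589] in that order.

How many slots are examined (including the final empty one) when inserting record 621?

3

970: h=14 => slot 14
791: h=2 => slot 2
451: h=2, probe 2,3 => slot 3
814: h=10 => slot 10
621: h=2, probe 2,3,6 => slot 6
728: h=3, probe 3,4 => slot 4
589: h=16 => slot 16
Table: [—, —, 791, 451, 728, —, 621, —, —, —, 814, —, —, —, 970, —, 589]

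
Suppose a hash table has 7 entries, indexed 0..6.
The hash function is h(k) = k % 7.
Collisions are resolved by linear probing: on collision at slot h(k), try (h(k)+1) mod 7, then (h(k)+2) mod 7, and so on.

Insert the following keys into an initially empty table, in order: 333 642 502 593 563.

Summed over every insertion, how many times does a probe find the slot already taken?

333 hashes to 4; slot 4 is free => place at 4.
642 hashes to 5; slot 5 is free => place at 5.
502 hashes to 5; 5 taken => place at 6.
593 hashes to 5; 5,6 taken => place at 0.
563 hashes to 3; slot 3 is free => place at 3.
Table: [593, —, —, 563, 333, 642, 502]

3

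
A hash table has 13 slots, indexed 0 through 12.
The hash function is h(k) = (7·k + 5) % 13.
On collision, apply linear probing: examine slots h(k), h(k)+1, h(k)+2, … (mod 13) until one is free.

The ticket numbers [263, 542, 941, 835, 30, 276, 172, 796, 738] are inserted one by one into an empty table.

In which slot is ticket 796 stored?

6

263: h=0 → slot 0
542: h=3 → slot 3
941: h=1 → slot 1
835: h=0, probe 0,1,2 → slot 2
30: h=7 → slot 7
276: h=0, probe 0,1,2,3,4 → slot 4
172: h=0, probe 0,1,2,3,4,5 → slot 5
796: h=0, probe 0,1,2,3,4,5,6 → slot 6
738: h=10 → slot 10
Table: [263, 941, 835, 542, 276, 172, 796, 30, -, -, 738, -, -]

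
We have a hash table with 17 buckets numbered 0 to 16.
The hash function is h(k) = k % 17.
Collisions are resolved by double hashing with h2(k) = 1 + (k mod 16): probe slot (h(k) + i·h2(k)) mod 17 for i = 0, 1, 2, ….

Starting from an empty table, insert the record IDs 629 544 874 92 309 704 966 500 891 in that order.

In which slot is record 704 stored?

8

Insert 629: h=0, slot 0 empty -> index 0.
Insert 544: h=0, h2=1, slot 0 occupied -> index 1.
Insert 874: h=7, slot 7 empty -> index 7.
Insert 92: h=7, h2=13, slot 7 occupied -> index 3.
Insert 309: h=3, h2=6, slot 3 occupied -> index 9.
Insert 704: h=7, h2=1, slot 7 occupied -> index 8.
Insert 966: h=14, slot 14 empty -> index 14.
Insert 500: h=7, h2=5, slot 7 occupied -> index 12.
Insert 891: h=7, h2=12, slot 7 occupied -> index 2.
Table: [629, 544, 891, 92, —, —, —, 874, 704, 309, —, —, 500, —, 966, —, —]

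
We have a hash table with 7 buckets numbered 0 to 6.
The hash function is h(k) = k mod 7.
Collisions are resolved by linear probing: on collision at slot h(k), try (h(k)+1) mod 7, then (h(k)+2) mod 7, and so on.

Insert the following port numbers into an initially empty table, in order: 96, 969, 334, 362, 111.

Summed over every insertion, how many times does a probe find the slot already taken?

Insert 96: h=5, slot 5 empty → index 5.
Insert 969: h=3, slot 3 empty → index 3.
Insert 334: h=5, slot 5 occupied → index 6.
Insert 362: h=5, slots 5,6 occupied → index 0.
Insert 111: h=6, slots 6,0 occupied → index 1.
Table: [362, 111, —, 969, —, 96, 334]

5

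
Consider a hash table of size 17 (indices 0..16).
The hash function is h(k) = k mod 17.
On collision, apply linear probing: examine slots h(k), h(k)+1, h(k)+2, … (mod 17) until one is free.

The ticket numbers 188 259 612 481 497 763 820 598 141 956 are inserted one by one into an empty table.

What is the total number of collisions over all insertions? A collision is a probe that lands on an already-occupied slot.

188: h=1 → slot 1
259: h=4 → slot 4
612: h=0 → slot 0
481: h=5 → slot 5
497: h=4, probe 4,5,6 → slot 6
763: h=15 → slot 15
820: h=4, probe 4,5,6,7 → slot 7
598: h=3 → slot 3
141: h=5, probe 5,6,7,8 → slot 8
956: h=4, probe 4,5,6,7,8,9 → slot 9
Table: [612, 188, -, 598, 259, 481, 497, 820, 141, 956, -, -, -, -, -, 763, -]

13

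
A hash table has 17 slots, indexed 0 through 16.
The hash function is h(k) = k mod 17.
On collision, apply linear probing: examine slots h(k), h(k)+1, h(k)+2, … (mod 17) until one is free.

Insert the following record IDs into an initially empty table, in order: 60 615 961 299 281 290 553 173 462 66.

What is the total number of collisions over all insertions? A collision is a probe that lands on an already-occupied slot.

Insert 60: h=9, slot 9 empty → index 9.
Insert 615: h=3, slot 3 empty → index 3.
Insert 961: h=9, slot 9 occupied → index 10.
Insert 299: h=10, slot 10 occupied → index 11.
Insert 281: h=9, slots 9,10,11 occupied → index 12.
Insert 290: h=1, slot 1 empty → index 1.
Insert 553: h=9, slots 9,10,11,12 occupied → index 13.
Insert 173: h=3, slot 3 occupied → index 4.
Insert 462: h=3, slots 3,4 occupied → index 5.
Insert 66: h=15, slot 15 empty → index 15.
Table: [., 290, ., 615, 173, 462, ., ., ., 60, 961, 299, 281, 553, ., 66, .]

12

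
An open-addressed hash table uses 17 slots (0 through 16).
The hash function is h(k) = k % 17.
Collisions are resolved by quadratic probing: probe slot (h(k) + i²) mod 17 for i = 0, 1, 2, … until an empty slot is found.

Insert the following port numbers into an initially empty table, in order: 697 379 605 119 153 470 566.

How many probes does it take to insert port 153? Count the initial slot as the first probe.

3

697 hashes to 0; slot 0 is free -> place at 0.
379 hashes to 5; slot 5 is free -> place at 5.
605 hashes to 10; slot 10 is free -> place at 10.
119 hashes to 0; 0 taken -> place at 1.
153 hashes to 0; 0,1 taken -> place at 4.
470 hashes to 11; slot 11 is free -> place at 11.
566 hashes to 5; 5 taken -> place at 6.
Table: [697, 119, ., ., 153, 379, 566, ., ., ., 605, 470, ., ., ., ., .]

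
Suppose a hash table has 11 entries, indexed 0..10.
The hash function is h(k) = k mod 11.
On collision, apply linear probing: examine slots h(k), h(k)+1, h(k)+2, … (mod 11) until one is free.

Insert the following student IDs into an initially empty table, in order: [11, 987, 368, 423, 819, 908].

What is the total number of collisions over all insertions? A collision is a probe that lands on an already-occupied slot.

11 hashes to 0; slot 0 is free => place at 0.
987 hashes to 8; slot 8 is free => place at 8.
368 hashes to 5; slot 5 is free => place at 5.
423 hashes to 5; 5 taken => place at 6.
819 hashes to 5; 5,6 taken => place at 7.
908 hashes to 6; 6,7,8 taken => place at 9.
Table: [11, —, —, —, —, 368, 423, 819, 987, 908, —]

6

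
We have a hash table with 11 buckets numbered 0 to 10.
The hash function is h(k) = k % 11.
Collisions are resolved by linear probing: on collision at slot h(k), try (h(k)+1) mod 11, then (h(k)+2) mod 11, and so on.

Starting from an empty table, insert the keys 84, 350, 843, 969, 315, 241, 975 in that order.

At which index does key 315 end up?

10

84 hashes to 7; slot 7 is free => place at 7.
350 hashes to 9; slot 9 is free => place at 9.
843 hashes to 7; 7 taken => place at 8.
969 hashes to 1; slot 1 is free => place at 1.
315 hashes to 7; 7,8,9 taken => place at 10.
241 hashes to 10; 10 taken => place at 0.
975 hashes to 7; 7,8,9,10,0,1 taken => place at 2.
Table: [241, 969, 975, -, -, -, -, 84, 843, 350, 315]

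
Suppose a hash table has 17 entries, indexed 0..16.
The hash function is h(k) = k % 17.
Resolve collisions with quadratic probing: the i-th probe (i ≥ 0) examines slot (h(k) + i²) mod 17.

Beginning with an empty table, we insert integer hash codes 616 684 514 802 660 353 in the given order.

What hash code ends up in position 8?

Insert 616: h=4, slot 4 empty => index 4.
Insert 684: h=4, slot 4 occupied => index 5.
Insert 514: h=4, slots 4,5 occupied => index 8.
Insert 802: h=3, slot 3 empty => index 3.
Insert 660: h=14, slot 14 empty => index 14.
Insert 353: h=13, slot 13 empty => index 13.
Table: [—, —, —, 802, 616, 684, —, —, 514, —, —, —, —, 353, 660, —, —]

514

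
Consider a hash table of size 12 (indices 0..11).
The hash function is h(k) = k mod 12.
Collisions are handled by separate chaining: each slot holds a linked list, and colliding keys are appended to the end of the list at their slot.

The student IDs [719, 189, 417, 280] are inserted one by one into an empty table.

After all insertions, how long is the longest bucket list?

2

Insert 719: h=11, bucket 11 empty → new chain.
Insert 189: h=9, bucket 9 empty → new chain.
Insert 417: h=9, bucket 9 nonempty → append to chain.
Insert 280: h=4, bucket 4 empty → new chain.
Final buckets:
0: .
1: .
2: .
3: .
4: 280
5: .
6: .
7: .
8: .
9: 189 -> 417
10: .
11: 719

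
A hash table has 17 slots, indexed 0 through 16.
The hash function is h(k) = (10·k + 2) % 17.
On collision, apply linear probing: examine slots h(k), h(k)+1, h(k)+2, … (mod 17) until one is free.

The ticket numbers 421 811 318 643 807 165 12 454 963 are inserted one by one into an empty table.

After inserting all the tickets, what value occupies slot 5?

165

421 hashes to 13; slot 13 is free -> place at 13.
811 hashes to 3; slot 3 is free -> place at 3.
318 hashes to 3; 3 taken -> place at 4.
643 hashes to 6; slot 6 is free -> place at 6.
807 hashes to 14; slot 14 is free -> place at 14.
165 hashes to 3; 3,4 taken -> place at 5.
12 hashes to 3; 3,4,5,6 taken -> place at 7.
454 hashes to 3; 3,4,5,6,7 taken -> place at 8.
963 hashes to 10; slot 10 is free -> place at 10.
Table: [—, —, —, 811, 318, 165, 643, 12, 454, —, 963, —, —, 421, 807, —, —]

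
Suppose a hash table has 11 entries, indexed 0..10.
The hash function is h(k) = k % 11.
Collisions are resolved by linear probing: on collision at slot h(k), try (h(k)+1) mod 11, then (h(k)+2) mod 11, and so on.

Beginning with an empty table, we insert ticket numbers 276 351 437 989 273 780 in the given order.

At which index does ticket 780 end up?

2

276: h=1 => slot 1
351: h=10 => slot 10
437: h=8 => slot 8
989: h=10, probe 10,0 => slot 0
273: h=9 => slot 9
780: h=10, probe 10,0,1,2 => slot 2
Table: [989, 276, 780, ., ., ., ., ., 437, 273, 351]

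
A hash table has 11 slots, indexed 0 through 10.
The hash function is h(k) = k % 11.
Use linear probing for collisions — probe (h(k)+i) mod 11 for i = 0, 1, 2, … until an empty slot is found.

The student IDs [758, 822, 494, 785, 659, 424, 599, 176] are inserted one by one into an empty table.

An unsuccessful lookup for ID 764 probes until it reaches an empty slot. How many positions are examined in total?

3

758 hashes to 10; slot 10 is free → place at 10.
822 hashes to 8; slot 8 is free → place at 8.
494 hashes to 10; 10 taken → place at 0.
785 hashes to 4; slot 4 is free → place at 4.
659 hashes to 10; 10,0 taken → place at 1.
424 hashes to 6; slot 6 is free → place at 6.
599 hashes to 5; slot 5 is free → place at 5.
176 hashes to 0; 0,1 taken → place at 2.
Table: [494, 659, 176, —, 785, 599, 424, —, 822, —, 758]
Lookup 764: h=5, probe 5,6,7 → slot 7 empty, not found.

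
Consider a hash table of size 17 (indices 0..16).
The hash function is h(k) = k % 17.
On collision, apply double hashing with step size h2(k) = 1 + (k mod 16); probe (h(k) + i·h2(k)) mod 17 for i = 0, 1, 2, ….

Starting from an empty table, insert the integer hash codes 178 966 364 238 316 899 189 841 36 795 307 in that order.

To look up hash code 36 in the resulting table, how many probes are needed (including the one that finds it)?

3

Insert 178: h=8, slot 8 empty -> index 8.
Insert 966: h=14, slot 14 empty -> index 14.
Insert 364: h=7, slot 7 empty -> index 7.
Insert 238: h=0, slot 0 empty -> index 0.
Insert 316: h=10, slot 10 empty -> index 10.
Insert 899: h=15, slot 15 empty -> index 15.
Insert 189: h=2, slot 2 empty -> index 2.
Insert 841: h=8, h2=10, slot 8 occupied -> index 1.
Insert 36: h=2, h2=5, slots 2,7 occupied -> index 12.
Insert 795: h=13, slot 13 empty -> index 13.
Insert 307: h=1, h2=4, slot 1 occupied -> index 5.
Table: [238, 841, 189, ., ., 307, ., 364, 178, ., 316, ., 36, 795, 966, 899, .]
Lookup 36: h=2, h2=5, probe 2,7,12 → found at 12.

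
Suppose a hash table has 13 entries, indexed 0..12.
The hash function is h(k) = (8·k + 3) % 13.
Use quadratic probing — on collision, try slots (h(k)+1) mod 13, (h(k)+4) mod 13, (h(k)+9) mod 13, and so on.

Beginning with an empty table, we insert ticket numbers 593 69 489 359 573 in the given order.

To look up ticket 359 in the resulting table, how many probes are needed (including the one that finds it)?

3

593 hashes to 2; slot 2 is free -> place at 2.
69 hashes to 9; slot 9 is free -> place at 9.
489 hashes to 2; 2 taken -> place at 3.
359 hashes to 2; 2,3 taken -> place at 6.
573 hashes to 11; slot 11 is free -> place at 11.
Table: [-, -, 593, 489, -, -, 359, -, -, 69, -, 573, -]
Lookup 359: h=2, probe 2,3,6 → found at 6.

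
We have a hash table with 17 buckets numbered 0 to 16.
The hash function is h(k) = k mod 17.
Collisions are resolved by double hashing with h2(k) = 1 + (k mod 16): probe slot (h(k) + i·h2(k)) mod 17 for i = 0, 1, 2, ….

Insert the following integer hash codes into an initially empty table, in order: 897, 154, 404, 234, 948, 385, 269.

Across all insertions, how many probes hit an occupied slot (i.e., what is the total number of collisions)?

8

897: h=13 => slot 13
154: h=1 => slot 1
404: h=13, h2=5, probe 13,1,6 => slot 6
234: h=13, h2=11, probe 13,7 => slot 7
948: h=13, h2=5, probe 13,1,6,11 => slot 11
385: h=11, h2=2, probe 11,13,15 => slot 15
269: h=14 => slot 14
Table: [., 154, ., ., ., ., 404, 234, ., ., ., 948, ., 897, 269, 385, .]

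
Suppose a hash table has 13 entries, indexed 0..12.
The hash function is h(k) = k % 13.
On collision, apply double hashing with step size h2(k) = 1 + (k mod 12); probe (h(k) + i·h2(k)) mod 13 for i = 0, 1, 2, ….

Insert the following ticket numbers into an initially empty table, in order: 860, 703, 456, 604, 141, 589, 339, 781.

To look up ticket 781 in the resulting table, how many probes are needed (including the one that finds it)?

4

860: h=2 -> slot 2
703: h=1 -> slot 1
456: h=1, h2=1, probe 1,2,3 -> slot 3
604: h=6 -> slot 6
141: h=11 -> slot 11
589: h=4 -> slot 4
339: h=1, h2=4, probe 1,5 -> slot 5
781: h=1, h2=2, probe 1,3,5,7 -> slot 7
Table: [-, 703, 860, 456, 589, 339, 604, 781, -, -, -, 141, -]
Lookup 781: h=1, h2=2, probe 1,3,5,7 → found at 7.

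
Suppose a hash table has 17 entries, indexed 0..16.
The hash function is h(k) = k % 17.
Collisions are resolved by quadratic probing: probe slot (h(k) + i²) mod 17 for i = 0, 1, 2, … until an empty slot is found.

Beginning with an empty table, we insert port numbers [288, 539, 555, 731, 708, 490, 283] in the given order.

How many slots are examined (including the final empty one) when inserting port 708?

Insert 288: h=16, slot 16 empty → index 16.
Insert 539: h=12, slot 12 empty → index 12.
Insert 555: h=11, slot 11 empty → index 11.
Insert 731: h=0, slot 0 empty → index 0.
Insert 708: h=11, slots 11,12 occupied → index 15.
Insert 490: h=14, slot 14 empty → index 14.
Insert 283: h=11, slots 11,12,15 occupied → index 3.
Table: [731, —, —, 283, —, —, —, —, —, —, —, 555, 539, —, 490, 708, 288]

3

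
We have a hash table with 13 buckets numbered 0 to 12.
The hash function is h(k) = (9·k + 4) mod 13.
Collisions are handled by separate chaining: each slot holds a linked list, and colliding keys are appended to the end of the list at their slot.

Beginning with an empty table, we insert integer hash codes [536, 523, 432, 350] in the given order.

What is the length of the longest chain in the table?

3

Insert 536: h=5, bucket 5 empty → new chain.
Insert 523: h=5, bucket 5 nonempty → append to chain.
Insert 432: h=5, bucket 5 nonempty → append to chain.
Insert 350: h=8, bucket 8 empty → new chain.
Final buckets:
0: _
1: _
2: _
3: _
4: _
5: 536 -> 523 -> 432
6: _
7: _
8: 350
9: _
10: _
11: _
12: _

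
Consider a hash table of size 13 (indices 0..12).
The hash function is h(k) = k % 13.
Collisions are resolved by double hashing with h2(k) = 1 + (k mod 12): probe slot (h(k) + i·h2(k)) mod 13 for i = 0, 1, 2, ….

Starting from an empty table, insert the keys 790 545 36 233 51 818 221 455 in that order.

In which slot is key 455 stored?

Insert 790: h=10, slot 10 empty -> index 10.
Insert 545: h=12, slot 12 empty -> index 12.
Insert 36: h=10, h2=1, slot 10 occupied -> index 11.
Insert 233: h=12, h2=6, slot 12 occupied -> index 5.
Insert 51: h=12, h2=4, slot 12 occupied -> index 3.
Insert 818: h=12, h2=3, slot 12 occupied -> index 2.
Insert 221: h=0, slot 0 empty -> index 0.
Insert 455: h=0, h2=12, slots 0,12,11,10 occupied -> index 9.
Table: [221, —, 818, 51, —, 233, —, —, —, 455, 790, 36, 545]

9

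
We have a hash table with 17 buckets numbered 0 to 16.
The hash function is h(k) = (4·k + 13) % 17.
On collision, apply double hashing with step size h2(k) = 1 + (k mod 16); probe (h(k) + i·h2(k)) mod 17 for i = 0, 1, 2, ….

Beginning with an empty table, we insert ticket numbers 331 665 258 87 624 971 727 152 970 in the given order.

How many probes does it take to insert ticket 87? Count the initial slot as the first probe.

2

331 hashes to 11; slot 11 is free → place at 11.
665 hashes to 4; slot 4 is free → place at 4.
258 hashes to 8; slot 8 is free → place at 8.
87 hashes to 4, h2=8; 4 taken → place at 12.
624 hashes to 10; slot 10 is free → place at 10.
971 hashes to 4, h2=12; 4 taken → place at 16.
727 hashes to 14; slot 14 is free → place at 14.
152 hashes to 9; slot 9 is free → place at 9.
970 hashes to 0; slot 0 is free → place at 0.
Table: [970, ∅, ∅, ∅, 665, ∅, ∅, ∅, 258, 152, 624, 331, 87, ∅, 727, ∅, 971]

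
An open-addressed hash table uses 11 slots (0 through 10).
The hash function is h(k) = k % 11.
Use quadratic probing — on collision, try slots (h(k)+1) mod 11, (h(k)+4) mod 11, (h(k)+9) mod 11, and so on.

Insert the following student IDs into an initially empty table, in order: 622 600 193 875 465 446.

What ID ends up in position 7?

600

622: h=6 → slot 6
600: h=6, probe 6,7 → slot 7
193: h=6, probe 6,7,10 → slot 10
875: h=6, probe 6,7,10,4 → slot 4
465: h=3 → slot 3
446: h=6, probe 6,7,10,4,0 → slot 0
Table: [446, ∅, ∅, 465, 875, ∅, 622, 600, ∅, ∅, 193]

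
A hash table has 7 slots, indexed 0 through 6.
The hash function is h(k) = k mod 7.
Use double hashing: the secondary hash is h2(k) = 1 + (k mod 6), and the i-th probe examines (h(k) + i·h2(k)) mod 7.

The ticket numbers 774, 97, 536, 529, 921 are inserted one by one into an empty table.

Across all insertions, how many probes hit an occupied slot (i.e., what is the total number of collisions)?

5

774 hashes to 4; slot 4 is free => place at 4.
97 hashes to 6; slot 6 is free => place at 6.
536 hashes to 4, h2=3; 4 taken => place at 0.
529 hashes to 4, h2=2; 4,6 taken => place at 1.
921 hashes to 4, h2=4; 4,1 taken => place at 5.
Table: [536, 529, ∅, ∅, 774, 921, 97]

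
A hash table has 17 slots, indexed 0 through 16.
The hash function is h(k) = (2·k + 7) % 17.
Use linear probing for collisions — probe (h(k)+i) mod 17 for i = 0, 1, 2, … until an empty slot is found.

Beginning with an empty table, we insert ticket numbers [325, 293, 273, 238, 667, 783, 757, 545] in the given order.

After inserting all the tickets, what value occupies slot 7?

325 hashes to 11; slot 11 is free -> place at 11.
293 hashes to 15; slot 15 is free -> place at 15.
273 hashes to 9; slot 9 is free -> place at 9.
238 hashes to 7; slot 7 is free -> place at 7.
667 hashes to 15; 15 taken -> place at 16.
783 hashes to 9; 9 taken -> place at 10.
757 hashes to 8; slot 8 is free -> place at 8.
545 hashes to 9; 9,10,11 taken -> place at 12.
Table: [∅, ∅, ∅, ∅, ∅, ∅, ∅, 238, 757, 273, 783, 325, 545, ∅, ∅, 293, 667]

238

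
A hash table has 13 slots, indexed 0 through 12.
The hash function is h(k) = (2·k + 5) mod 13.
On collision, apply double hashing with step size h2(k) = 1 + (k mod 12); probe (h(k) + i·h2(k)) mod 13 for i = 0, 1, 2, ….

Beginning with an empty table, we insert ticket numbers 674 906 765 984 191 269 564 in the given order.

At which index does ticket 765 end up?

Insert 674: h=1, slot 1 empty -> index 1.
Insert 906: h=10, slot 10 empty -> index 10.
Insert 765: h=1, h2=10, slot 1 occupied -> index 11.
Insert 984: h=10, h2=1, slots 10,11 occupied -> index 12.
Insert 191: h=10, h2=12, slot 10 occupied -> index 9.
Insert 269: h=10, h2=6, slot 10 occupied -> index 3.
Insert 564: h=2, slot 2 empty -> index 2.
Table: [-, 674, 564, 269, -, -, -, -, -, 191, 906, 765, 984]

11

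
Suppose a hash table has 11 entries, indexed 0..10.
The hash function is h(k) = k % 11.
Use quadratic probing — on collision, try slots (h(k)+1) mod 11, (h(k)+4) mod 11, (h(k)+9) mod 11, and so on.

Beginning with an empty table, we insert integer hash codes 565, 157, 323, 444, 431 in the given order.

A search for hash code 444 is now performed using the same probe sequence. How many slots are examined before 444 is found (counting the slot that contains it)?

3

565 hashes to 4; slot 4 is free => place at 4.
157 hashes to 3; slot 3 is free => place at 3.
323 hashes to 4; 4 taken => place at 5.
444 hashes to 4; 4,5 taken => place at 8.
431 hashes to 2; slot 2 is free => place at 2.
Table: [., ., 431, 157, 565, 323, ., ., 444, ., .]
Lookup 444: h=4, probe 4,5,8 → found at 8.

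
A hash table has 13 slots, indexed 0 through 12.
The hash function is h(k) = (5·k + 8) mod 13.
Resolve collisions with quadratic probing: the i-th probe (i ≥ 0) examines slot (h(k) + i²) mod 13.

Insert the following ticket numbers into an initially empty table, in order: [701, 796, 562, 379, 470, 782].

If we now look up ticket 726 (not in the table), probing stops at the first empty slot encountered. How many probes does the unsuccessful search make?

701: h=3 -> slot 3
796: h=10 -> slot 10
562: h=10, probe 10,11 -> slot 11
379: h=5 -> slot 5
470: h=5, probe 5,6 -> slot 6
782: h=5, probe 5,6,9 -> slot 9
Table: [-, -, -, 701, -, 379, 470, -, -, 782, 796, 562, -]
Lookup 726: h=11, probe 11,12 → slot 12 empty, not found.

2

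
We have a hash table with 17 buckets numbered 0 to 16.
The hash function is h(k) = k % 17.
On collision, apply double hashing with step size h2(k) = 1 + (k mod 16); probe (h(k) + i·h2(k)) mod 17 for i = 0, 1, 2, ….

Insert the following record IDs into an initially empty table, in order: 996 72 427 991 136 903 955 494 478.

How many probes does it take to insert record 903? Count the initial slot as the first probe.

3

996: h=10 => slot 10
72: h=4 => slot 4
427: h=2 => slot 2
991: h=5 => slot 5
136: h=0 => slot 0
903: h=2, h2=8, probe 2,10,1 => slot 1
955: h=3 => slot 3
494: h=1, h2=15, probe 1,16 => slot 16
478: h=2, h2=15, probe 2,0,15 => slot 15
Table: [136, 903, 427, 955, 72, 991, -, -, -, -, 996, -, -, -, -, 478, 494]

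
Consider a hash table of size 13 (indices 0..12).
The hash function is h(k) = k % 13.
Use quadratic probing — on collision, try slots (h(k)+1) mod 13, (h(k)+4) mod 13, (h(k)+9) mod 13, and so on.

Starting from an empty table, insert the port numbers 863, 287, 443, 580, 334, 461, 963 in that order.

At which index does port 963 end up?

10

Insert 863: h=5, slot 5 empty -> index 5.
Insert 287: h=1, slot 1 empty -> index 1.
Insert 443: h=1, slot 1 occupied -> index 2.
Insert 580: h=8, slot 8 empty -> index 8.
Insert 334: h=9, slot 9 empty -> index 9.
Insert 461: h=6, slot 6 empty -> index 6.
Insert 963: h=1, slots 1,2,5 occupied -> index 10.
Table: [., 287, 443, ., ., 863, 461, ., 580, 334, 963, ., .]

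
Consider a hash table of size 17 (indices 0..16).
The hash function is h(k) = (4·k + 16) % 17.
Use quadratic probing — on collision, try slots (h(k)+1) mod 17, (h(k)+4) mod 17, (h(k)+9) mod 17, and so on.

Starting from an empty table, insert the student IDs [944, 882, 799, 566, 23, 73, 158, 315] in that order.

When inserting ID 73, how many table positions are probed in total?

Insert 944: h=1, slot 1 empty → index 1.
Insert 882: h=8, slot 8 empty → index 8.
Insert 799: h=16, slot 16 empty → index 16.
Insert 566: h=2, slot 2 empty → index 2.
Insert 23: h=6, slot 6 empty → index 6.
Insert 73: h=2, slot 2 occupied → index 3.
Insert 158: h=2, slots 2,3,6 occupied → index 11.
Insert 315: h=1, slots 1,2 occupied → index 5.
Table: [-, 944, 566, 73, -, 315, 23, -, 882, -, -, 158, -, -, -, -, 799]

2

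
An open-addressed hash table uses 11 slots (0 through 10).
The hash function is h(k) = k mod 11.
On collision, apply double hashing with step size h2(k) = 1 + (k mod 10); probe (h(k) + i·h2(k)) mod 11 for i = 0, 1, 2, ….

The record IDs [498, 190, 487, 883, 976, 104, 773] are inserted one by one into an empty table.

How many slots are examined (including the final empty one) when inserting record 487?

2

498: h=3 -> slot 3
190: h=3, h2=1, probe 3,4 -> slot 4
487: h=3, h2=8, probe 3,0 -> slot 0
883: h=3, h2=4, probe 3,7 -> slot 7
976: h=8 -> slot 8
104: h=5 -> slot 5
773: h=3, h2=4, probe 3,7,0,4,8,1 -> slot 1
Table: [487, 773, _, 498, 190, 104, _, 883, 976, _, _]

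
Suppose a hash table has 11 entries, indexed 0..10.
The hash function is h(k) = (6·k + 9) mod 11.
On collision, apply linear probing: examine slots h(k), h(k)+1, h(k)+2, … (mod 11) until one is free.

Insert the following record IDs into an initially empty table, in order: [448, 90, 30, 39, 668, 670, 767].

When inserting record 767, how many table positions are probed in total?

5

448: h=2 -> slot 2
90: h=10 -> slot 10
30: h=2, probe 2,3 -> slot 3
39: h=1 -> slot 1
668: h=2, probe 2,3,4 -> slot 4
670: h=3, probe 3,4,5 -> slot 5
767: h=2, probe 2,3,4,5,6 -> slot 6
Table: [_, 39, 448, 30, 668, 670, 767, _, _, _, 90]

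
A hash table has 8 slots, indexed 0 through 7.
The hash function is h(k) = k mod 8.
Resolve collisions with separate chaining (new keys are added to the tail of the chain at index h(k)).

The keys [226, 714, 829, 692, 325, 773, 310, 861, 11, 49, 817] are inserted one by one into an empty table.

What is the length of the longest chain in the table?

Insert 226: h=2, bucket 2 empty -> new chain.
Insert 714: h=2, bucket 2 nonempty -> append to chain.
Insert 829: h=5, bucket 5 empty -> new chain.
Insert 692: h=4, bucket 4 empty -> new chain.
Insert 325: h=5, bucket 5 nonempty -> append to chain.
Insert 773: h=5, bucket 5 nonempty -> append to chain.
Insert 310: h=6, bucket 6 empty -> new chain.
Insert 861: h=5, bucket 5 nonempty -> append to chain.
Insert 11: h=3, bucket 3 empty -> new chain.
Insert 49: h=1, bucket 1 empty -> new chain.
Insert 817: h=1, bucket 1 nonempty -> append to chain.
Final buckets:
0: .
1: 49 -> 817
2: 226 -> 714
3: 11
4: 692
5: 829 -> 325 -> 773 -> 861
6: 310
7: .

4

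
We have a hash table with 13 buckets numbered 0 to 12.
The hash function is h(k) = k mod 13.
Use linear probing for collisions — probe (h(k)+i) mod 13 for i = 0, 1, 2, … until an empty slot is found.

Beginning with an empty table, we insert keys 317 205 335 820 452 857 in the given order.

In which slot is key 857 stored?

0

Insert 317: h=5, slot 5 empty -> index 5.
Insert 205: h=10, slot 10 empty -> index 10.
Insert 335: h=10, slot 10 occupied -> index 11.
Insert 820: h=1, slot 1 empty -> index 1.
Insert 452: h=10, slots 10,11 occupied -> index 12.
Insert 857: h=12, slot 12 occupied -> index 0.
Table: [857, 820, -, -, -, 317, -, -, -, -, 205, 335, 452]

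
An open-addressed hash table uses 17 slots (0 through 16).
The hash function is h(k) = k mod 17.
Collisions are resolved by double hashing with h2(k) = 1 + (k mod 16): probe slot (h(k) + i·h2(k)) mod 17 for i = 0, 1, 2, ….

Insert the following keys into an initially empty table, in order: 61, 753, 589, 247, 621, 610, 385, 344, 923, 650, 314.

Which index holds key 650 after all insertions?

61 hashes to 10; slot 10 is free → place at 10.
753 hashes to 5; slot 5 is free → place at 5.
589 hashes to 11; slot 11 is free → place at 11.
247 hashes to 9; slot 9 is free → place at 9.
621 hashes to 9, h2=14; 9 taken → place at 6.
610 hashes to 15; slot 15 is free → place at 15.
385 hashes to 11, h2=2; 11 taken → place at 13.
344 hashes to 4; slot 4 is free → place at 4.
923 hashes to 5, h2=12; 5 taken → place at 0.
650 hashes to 4, h2=11; 4,15,9 taken → place at 3.
314 hashes to 8; slot 8 is free → place at 8.
Table: [923, -, -, 650, 344, 753, 621, -, 314, 247, 61, 589, -, 385, -, 610, -]

3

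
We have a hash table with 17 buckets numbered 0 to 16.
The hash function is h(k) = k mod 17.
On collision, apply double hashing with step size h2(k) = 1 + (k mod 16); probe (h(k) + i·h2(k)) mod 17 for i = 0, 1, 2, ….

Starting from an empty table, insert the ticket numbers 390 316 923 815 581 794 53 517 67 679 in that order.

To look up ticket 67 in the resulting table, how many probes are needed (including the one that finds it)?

390: h=16 => slot 16
316: h=10 => slot 10
923: h=5 => slot 5
815: h=16, h2=16, probe 16,15 => slot 15
581: h=3 => slot 3
794: h=12 => slot 12
53: h=2 => slot 2
517: h=7 => slot 7
67: h=16, h2=4, probe 16,3,7,11 => slot 11
679: h=16, h2=8, probe 16,7,15,6 => slot 6
Table: [., ., 53, 581, ., 923, 679, 517, ., ., 316, 67, 794, ., ., 815, 390]
Lookup 67: h=16, h2=4, probe 16,3,7,11 → found at 11.

4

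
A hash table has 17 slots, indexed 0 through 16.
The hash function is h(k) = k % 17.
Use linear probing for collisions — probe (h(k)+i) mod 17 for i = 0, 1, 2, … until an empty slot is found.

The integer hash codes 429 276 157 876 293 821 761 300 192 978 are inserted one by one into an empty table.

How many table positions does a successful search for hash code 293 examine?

429: h=4 => slot 4
276: h=4, probe 4,5 => slot 5
157: h=4, probe 4,5,6 => slot 6
876: h=9 => slot 9
293: h=4, probe 4,5,6,7 => slot 7
821: h=5, probe 5,6,7,8 => slot 8
761: h=13 => slot 13
300: h=11 => slot 11
192: h=5, probe 5,6,7,8,9,10 => slot 10
978: h=9, probe 9,10,11,12 => slot 12
Table: [., ., ., ., 429, 276, 157, 293, 821, 876, 192, 300, 978, 761, ., ., .]
Lookup 293: h=4, probe 4,5,6,7 → found at 7.

4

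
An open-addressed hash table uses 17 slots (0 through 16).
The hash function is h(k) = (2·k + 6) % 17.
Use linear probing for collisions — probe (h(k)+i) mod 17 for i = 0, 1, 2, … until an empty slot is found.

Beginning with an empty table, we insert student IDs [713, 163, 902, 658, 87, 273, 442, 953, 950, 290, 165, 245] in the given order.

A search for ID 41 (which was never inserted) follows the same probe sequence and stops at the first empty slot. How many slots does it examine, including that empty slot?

3

713: h=4 => slot 4
163: h=9 => slot 9
902: h=8 => slot 8
658: h=13 => slot 13
87: h=10 => slot 10
273: h=8, probe 8,9,10,11 => slot 11
442: h=6 => slot 6
953: h=8, probe 8,9,10,11,12 => slot 12
950: h=2 => slot 2
290: h=8, probe 8,9,10,11,12,13,14 => slot 14
165: h=13, probe 13,14,15 => slot 15
245: h=3 => slot 3
Table: [∅, ∅, 950, 245, 713, ∅, 442, ∅, 902, 163, 87, 273, 953, 658, 290, 165, ∅]
Lookup 41: h=3, probe 3,4,5 → slot 5 empty, not found.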